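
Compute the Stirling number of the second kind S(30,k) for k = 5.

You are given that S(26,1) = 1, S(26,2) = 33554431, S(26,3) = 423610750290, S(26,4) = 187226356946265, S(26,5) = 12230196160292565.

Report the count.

7713000216608565075

[27] T[27,2]:2*33554431+1=67108863 · T[27,3]:3*423610750290+33554431=1270865805301 · T[27,4]:4*187226356946265+423610750290=749329038535350 · T[27,5]:5*12230196160292565+187226356946265=61338207158409090
[28] T[28,3]:3*1270865805301+67108863=3812664524766 · T[28,4]:4*749329038535350+1270865805301=2998587019946701 · T[28,5]:5*61338207158409090+749329038535350=307440364830580800
[29] T[29,4]:4*2998587019946701+3812664524766=11998160744311570 · T[29,5]:5*307440364830580800+2998587019946701=1540200411172850701
[30] T[30,5]:5*1540200411172850701+11998160744311570=7713000216608565075
Read S(30,5) = 7713000216608565075.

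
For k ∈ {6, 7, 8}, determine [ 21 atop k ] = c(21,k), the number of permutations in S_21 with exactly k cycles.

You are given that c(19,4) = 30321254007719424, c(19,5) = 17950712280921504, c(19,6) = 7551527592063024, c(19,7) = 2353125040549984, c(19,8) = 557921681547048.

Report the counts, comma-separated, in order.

3599979517947607200, 1206647803780373360, 311333643161390640

i=20: T(20,5)=30321254007719424+19·17950712280921504=371384787345228000 | T(20,6)=17950712280921504+19·7551527592063024=161429736530118960 | T(20,7)=7551527592063024+19·2353125040549984=52260903362512720 | T(20,8)=2353125040549984+19·557921681547048=12953636989943896
i=21: T(21,6)=371384787345228000+20·161429736530118960=3599979517947607200 | T(21,7)=161429736530118960+20·52260903362512720=1206647803780373360 | T(21,8)=52260903362512720+20·12953636989943896=311333643161390640
Read c(21,6) = 3599979517947607200, c(21,7) = 1206647803780373360, c(21,8) = 311333643161390640.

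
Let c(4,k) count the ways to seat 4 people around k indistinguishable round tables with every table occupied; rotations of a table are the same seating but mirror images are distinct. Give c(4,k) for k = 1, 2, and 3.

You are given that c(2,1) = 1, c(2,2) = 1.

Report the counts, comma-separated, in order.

@3  (3,1):1·2+0→2, (3,2):1·2+1→3, (3,3):0·2+1→1
@4  (4,1):2·3+0→6, (4,2):3·3+2→11, (4,3):1·3+3→6
Read c(4,1) = 6, c(4,2) = 11, c(4,3) = 6.

6, 11, 6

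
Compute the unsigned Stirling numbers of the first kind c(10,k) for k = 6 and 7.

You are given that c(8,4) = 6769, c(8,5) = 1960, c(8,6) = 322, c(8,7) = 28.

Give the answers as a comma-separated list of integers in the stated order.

63273, 9450

r9: T_9,5=8×1960+6769=22449; T_9,6=8×322+1960=4536; T_9,7=8×28+322=546
r10: T_10,6=9×4536+22449=63273; T_10,7=9×546+4536=9450
Read c(10,6) = 63273, c(10,7) = 9450.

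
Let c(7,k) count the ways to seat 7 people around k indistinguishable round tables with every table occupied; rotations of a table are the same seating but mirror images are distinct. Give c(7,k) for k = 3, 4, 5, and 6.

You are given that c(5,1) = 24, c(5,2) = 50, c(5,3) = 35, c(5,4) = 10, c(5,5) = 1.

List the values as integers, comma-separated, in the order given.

i=6: T(6,2)=24+5·50=274 | T(6,3)=50+5·35=225 | T(6,4)=35+5·10=85 | T(6,5)=10+5·1=15 | T(6,6)=1+5·0=1
i=7: T(7,3)=274+6·225=1624 | T(7,4)=225+6·85=735 | T(7,5)=85+6·15=175 | T(7,6)=15+6·1=21
Read c(7,3) = 1624, c(7,4) = 735, c(7,5) = 175, c(7,6) = 21.

1624, 735, 175, 21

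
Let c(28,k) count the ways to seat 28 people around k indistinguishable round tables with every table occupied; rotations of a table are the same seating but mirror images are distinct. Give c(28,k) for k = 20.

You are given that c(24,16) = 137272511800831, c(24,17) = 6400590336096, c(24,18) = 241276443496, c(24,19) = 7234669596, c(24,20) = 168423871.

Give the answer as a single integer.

row 25: T[25][17]=24·6400590336096+137272511800831=290886679867135  T[25][18]=24·241276443496+6400590336096=12191224980000  T[25][19]=24·7234669596+241276443496=414908513800  T[25][20]=24·168423871+7234669596=11276842500
row 26: T[26][18]=25·12191224980000+290886679867135=595667304367135  T[26][19]=25·414908513800+12191224980000=22563937825000  T[26][20]=25·11276842500+414908513800=696829576300
row 27: T[27][19]=26·22563937825000+595667304367135=1182329687817135  T[27][20]=26·696829576300+22563937825000=40681506808800
row 28: T[28][20]=27·40681506808800+1182329687817135=2280730371654735
Read c(28,20) = 2280730371654735.

2280730371654735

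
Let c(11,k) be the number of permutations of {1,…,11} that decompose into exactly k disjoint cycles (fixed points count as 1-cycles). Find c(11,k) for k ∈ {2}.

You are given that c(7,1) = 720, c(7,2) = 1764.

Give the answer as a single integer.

10628640

@8  (8,1):720·7+0→5040, (8,2):1764·7+720→13068
@9  (9,1):5040·8+0→40320, (9,2):13068·8+5040→109584
@10  (10,1):40320·9+0→362880, (10,2):109584·9+40320→1026576
@11  (11,2):1026576·10+362880→10628640
Read c(11,2) = 10628640.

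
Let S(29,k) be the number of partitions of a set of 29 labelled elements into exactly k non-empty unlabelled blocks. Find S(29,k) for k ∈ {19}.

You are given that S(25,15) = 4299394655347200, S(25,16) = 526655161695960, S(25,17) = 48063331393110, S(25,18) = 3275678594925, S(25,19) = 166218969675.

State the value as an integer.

r26: T_26,16=16×526655161695960+4299394655347200=12725877242482560; T_26,17=17×48063331393110+526655161695960=1343731795378830; T_26,18=18×3275678594925+48063331393110=107025546101760; T_26,19=19×166218969675+3275678594925=6433839018750
r27: T_27,17=17×1343731795378830+12725877242482560=35569317763922670; T_27,18=18×107025546101760+1343731795378830=3270191625210510; T_27,19=19×6433839018750+107025546101760=229268487458010
r28: T_28,18=18×3270191625210510+35569317763922670=94432767017711850; T_28,19=19×229268487458010+3270191625210510=7626292886912700
r29: T_29,19=19×7626292886912700+94432767017711850=239332331869053150
Read S(29,19) = 239332331869053150.

239332331869053150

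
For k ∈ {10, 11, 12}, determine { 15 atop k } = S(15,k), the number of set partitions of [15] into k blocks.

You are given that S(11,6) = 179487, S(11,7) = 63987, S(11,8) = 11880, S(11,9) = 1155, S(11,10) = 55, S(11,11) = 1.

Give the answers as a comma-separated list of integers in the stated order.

r12: T_12,7=7×63987+179487=627396; T_12,8=8×11880+63987=159027; T_12,9=9×1155+11880=22275; T_12,10=10×55+1155=1705; T_12,11=11×1+55=66; T_12,12=12×0+1=1
r13: T_13,8=8×159027+627396=1899612; T_13,9=9×22275+159027=359502; T_13,10=10×1705+22275=39325; T_13,11=11×66+1705=2431; T_13,12=12×1+66=78
r14: T_14,9=9×359502+1899612=5135130; T_14,10=10×39325+359502=752752; T_14,11=11×2431+39325=66066; T_14,12=12×78+2431=3367
r15: T_15,10=10×752752+5135130=12662650; T_15,11=11×66066+752752=1479478; T_15,12=12×3367+66066=106470
Read S(15,10) = 12662650, S(15,11) = 1479478, S(15,12) = 106470.

12662650, 1479478, 106470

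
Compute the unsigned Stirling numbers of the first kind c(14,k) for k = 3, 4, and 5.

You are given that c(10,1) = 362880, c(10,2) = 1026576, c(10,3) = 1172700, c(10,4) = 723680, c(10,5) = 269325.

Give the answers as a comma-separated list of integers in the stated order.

26596717056, 20313753096, 9957703756

i=11: T(11,1)=0+10·362880=3628800 | T(11,2)=362880+10·1026576=10628640 | T(11,3)=1026576+10·1172700=12753576 | T(11,4)=1172700+10·723680=8409500 | T(11,5)=723680+10·269325=3416930
i=12: T(12,1)=0+11·3628800=39916800 | T(12,2)=3628800+11·10628640=120543840 | T(12,3)=10628640+11·12753576=150917976 | T(12,4)=12753576+11·8409500=105258076 | T(12,5)=8409500+11·3416930=45995730
i=13: T(13,2)=39916800+12·120543840=1486442880 | T(13,3)=120543840+12·150917976=1931559552 | T(13,4)=150917976+12·105258076=1414014888 | T(13,5)=105258076+12·45995730=657206836
i=14: T(14,3)=1486442880+13·1931559552=26596717056 | T(14,4)=1931559552+13·1414014888=20313753096 | T(14,5)=1414014888+13·657206836=9957703756
Read c(14,3) = 26596717056, c(14,4) = 20313753096, c(14,5) = 9957703756.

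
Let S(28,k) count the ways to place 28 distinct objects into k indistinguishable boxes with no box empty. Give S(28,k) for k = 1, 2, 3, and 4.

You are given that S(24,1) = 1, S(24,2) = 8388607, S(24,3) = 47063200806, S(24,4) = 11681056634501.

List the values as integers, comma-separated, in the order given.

1, 134217727, 3812664524766, 2998587019946701

r25: T_25,1=1×1+0=1; T_25,2=2×8388607+1=16777215; T_25,3=3×47063200806+8388607=141197991025; T_25,4=4×11681056634501+47063200806=46771289738810
r26: T_26,1=1×1+0=1; T_26,2=2×16777215+1=33554431; T_26,3=3×141197991025+16777215=423610750290; T_26,4=4×46771289738810+141197991025=187226356946265
r27: T_27,1=1×1+0=1; T_27,2=2×33554431+1=67108863; T_27,3=3×423610750290+33554431=1270865805301; T_27,4=4×187226356946265+423610750290=749329038535350
r28: T_28,1=1×1+0=1; T_28,2=2×67108863+1=134217727; T_28,3=3×1270865805301+67108863=3812664524766; T_28,4=4×749329038535350+1270865805301=2998587019946701
Read S(28,1) = 1, S(28,2) = 134217727, S(28,3) = 3812664524766, S(28,4) = 2998587019946701.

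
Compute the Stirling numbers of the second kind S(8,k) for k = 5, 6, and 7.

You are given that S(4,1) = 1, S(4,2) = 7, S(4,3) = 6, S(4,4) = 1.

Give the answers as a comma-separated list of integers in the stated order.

1050, 266, 28

@5  (5,2):7·2+1→15, (5,3):6·3+7→25, (5,4):1·4+6→10, (5,5):0·5+1→1
@6  (6,3):25·3+15→90, (6,4):10·4+25→65, (6,5):1·5+10→15, (6,6):0·6+1→1
@7  (7,4):65·4+90→350, (7,5):15·5+65→140, (7,6):1·6+15→21, (7,7):0·7+1→1
@8  (8,5):140·5+350→1050, (8,6):21·6+140→266, (8,7):1·7+21→28
Read S(8,5) = 1050, S(8,6) = 266, S(8,7) = 28.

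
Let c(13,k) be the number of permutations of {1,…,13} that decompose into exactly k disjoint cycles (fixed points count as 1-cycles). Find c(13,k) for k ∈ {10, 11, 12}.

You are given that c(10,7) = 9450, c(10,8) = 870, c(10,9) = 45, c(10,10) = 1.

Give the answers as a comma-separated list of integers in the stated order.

55770, 2717, 78

row 11: T[11][8]=10·870+9450=18150  T[11][9]=10·45+870=1320  T[11][10]=10·1+45=55  T[11][11]=10·0+1=1
row 12: T[12][9]=11·1320+18150=32670  T[12][10]=11·55+1320=1925  T[12][11]=11·1+55=66  T[12][12]=11·0+1=1
row 13: T[13][10]=12·1925+32670=55770  T[13][11]=12·66+1925=2717  T[13][12]=12·1+66=78
Read c(13,10) = 55770, c(13,11) = 2717, c(13,12) = 78.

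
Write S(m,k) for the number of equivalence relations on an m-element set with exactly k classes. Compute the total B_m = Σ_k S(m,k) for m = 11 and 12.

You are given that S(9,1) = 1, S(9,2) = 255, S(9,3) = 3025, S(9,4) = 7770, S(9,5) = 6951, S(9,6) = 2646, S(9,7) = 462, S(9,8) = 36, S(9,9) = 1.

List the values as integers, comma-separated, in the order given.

678570, 4213597

[10] T[10,1]:1*1+0=1 · T[10,2]:2*255+1=511 · T[10,3]:3*3025+255=9330 · T[10,4]:4*7770+3025=34105 · T[10,5]:5*6951+7770=42525 · T[10,6]:6*2646+6951=22827 · T[10,7]:7*462+2646=5880 · T[10,8]:8*36+462=750 · T[10,9]:9*1+36=45 · T[10,10]:10*0+1=1
[11] T[11,1]:1*1+0=1 · T[11,2]:2*511+1=1023 · T[11,3]:3*9330+511=28501 · T[11,4]:4*34105+9330=145750 · T[11,5]:5*42525+34105=246730 · T[11,6]:6*22827+42525=179487 · T[11,7]:7*5880+22827=63987 · T[11,8]:8*750+5880=11880 · T[11,9]:9*45+750=1155 · T[11,10]:10*1+45=55 · T[11,11]:11*0+1=1
[12] T[12,1]:1*1+0=1 · T[12,2]:2*1023+1=2047 · T[12,3]:3*28501+1023=86526 · T[12,4]:4*145750+28501=611501 · T[12,5]:5*246730+145750=1379400 · T[12,6]:6*179487+246730=1323652 · T[12,7]:7*63987+179487=627396 · T[12,8]:8*11880+63987=159027 · T[12,9]:9*1155+11880=22275 · T[12,10]:10*55+1155=1705 · T[12,11]:11*1+55=66 · T[12,12]:12*0+1=1
B_11 = ΣS(11,k) = 1+1023+28501+145750+246730+179487+63987+11880+1155+55+1 = 678570
B_12 = ΣS(12,k) = 1+2047+86526+611501+1379400+1323652+627396+159027+22275+1705+66+1 = 4213597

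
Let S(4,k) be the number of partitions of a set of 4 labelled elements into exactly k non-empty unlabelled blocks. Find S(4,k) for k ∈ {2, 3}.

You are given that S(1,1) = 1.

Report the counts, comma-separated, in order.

7, 6

i=2: T(2,1)=0+1·1=1 | T(2,2)=1+2·0=1
i=3: T(3,1)=0+1·1=1 | T(3,2)=1+2·1=3 | T(3,3)=1+3·0=1
i=4: T(4,2)=1+2·3=7 | T(4,3)=3+3·1=6
Read S(4,2) = 7, S(4,3) = 6.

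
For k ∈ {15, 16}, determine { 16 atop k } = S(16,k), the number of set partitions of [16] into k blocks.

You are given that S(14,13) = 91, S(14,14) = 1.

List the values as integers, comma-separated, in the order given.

i=15: T(15,14)=91+14·1=105 | T(15,15)=1+15·0=1
i=16: T(16,15)=105+15·1=120 | T(16,16)=1+16·0=1
Read S(16,15) = 120, S(16,16) = 1.

120, 1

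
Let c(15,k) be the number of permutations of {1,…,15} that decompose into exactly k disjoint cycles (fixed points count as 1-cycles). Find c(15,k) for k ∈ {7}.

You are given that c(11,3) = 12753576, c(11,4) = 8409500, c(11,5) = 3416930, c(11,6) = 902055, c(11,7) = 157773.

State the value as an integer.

[12] T[12,4]:11*8409500+12753576=105258076 · T[12,5]:11*3416930+8409500=45995730 · T[12,6]:11*902055+3416930=13339535 · T[12,7]:11*157773+902055=2637558
[13] T[13,5]:12*45995730+105258076=657206836 · T[13,6]:12*13339535+45995730=206070150 · T[13,7]:12*2637558+13339535=44990231
[14] T[14,6]:13*206070150+657206836=3336118786 · T[14,7]:13*44990231+206070150=790943153
[15] T[15,7]:14*790943153+3336118786=14409322928
Read c(15,7) = 14409322928.

14409322928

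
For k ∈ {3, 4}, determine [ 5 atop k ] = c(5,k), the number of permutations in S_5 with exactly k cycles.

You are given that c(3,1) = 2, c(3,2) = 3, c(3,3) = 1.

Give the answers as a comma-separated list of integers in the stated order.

@4  (4,2):3·3+2→11, (4,3):1·3+3→6, (4,4):0·3+1→1
@5  (5,3):6·4+11→35, (5,4):1·4+6→10
Read c(5,3) = 35, c(5,4) = 10.

35, 10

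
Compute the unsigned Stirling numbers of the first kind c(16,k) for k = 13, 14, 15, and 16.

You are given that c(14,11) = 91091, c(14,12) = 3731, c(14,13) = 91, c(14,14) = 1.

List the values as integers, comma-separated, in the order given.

218400, 6580, 120, 1

row 15: T[15][12]=14·3731+91091=143325  T[15][13]=14·91+3731=5005  T[15][14]=14·1+91=105  T[15][15]=14·0+1=1
row 16: T[16][13]=15·5005+143325=218400  T[16][14]=15·105+5005=6580  T[16][15]=15·1+105=120  T[16][16]=15·0+1=1
Read c(16,13) = 218400, c(16,14) = 6580, c(16,15) = 120, c(16,16) = 1.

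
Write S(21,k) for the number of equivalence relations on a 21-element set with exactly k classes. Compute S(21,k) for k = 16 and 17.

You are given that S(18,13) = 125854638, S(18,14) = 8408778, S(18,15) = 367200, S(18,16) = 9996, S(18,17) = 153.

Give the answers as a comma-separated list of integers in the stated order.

[19] T[19,14]:14*8408778+125854638=243577530 · T[19,15]:15*367200+8408778=13916778 · T[19,16]:16*9996+367200=527136 · T[19,17]:17*153+9996=12597
[20] T[20,15]:15*13916778+243577530=452329200 · T[20,16]:16*527136+13916778=22350954 · T[20,17]:17*12597+527136=741285
[21] T[21,16]:16*22350954+452329200=809944464 · T[21,17]:17*741285+22350954=34952799
Read S(21,16) = 809944464, S(21,17) = 34952799.

809944464, 34952799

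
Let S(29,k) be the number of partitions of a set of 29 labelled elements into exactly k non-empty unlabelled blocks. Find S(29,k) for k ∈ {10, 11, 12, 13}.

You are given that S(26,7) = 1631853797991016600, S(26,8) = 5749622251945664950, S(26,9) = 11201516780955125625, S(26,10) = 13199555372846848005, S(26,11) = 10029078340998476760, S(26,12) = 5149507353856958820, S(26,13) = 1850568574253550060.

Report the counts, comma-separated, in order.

r27: T_27,8=8×5749622251945664950+1631853797991016600=47628831813556336200; T_27,9=9×11201516780955125625+5749622251945664950=106563273280541795575; T_27,10=10×13199555372846848005+11201516780955125625=143197070509423605675; T_27,11=11×10029078340998476760+13199555372846848005=123519417123830092365; T_27,12=12×5149507353856958820+10029078340998476760=71823166587281982600; T_27,13=13×1850568574253550060+5149507353856958820=29206898819153109600
r28: T_28,9=9×106563273280541795575+47628831813556336200=1006698291338432496375; T_28,10=10×143197070509423605675+106563273280541795575=1538533978374777852325; T_28,11=11×123519417123830092365+143197070509423605675=1501910658871554621690; T_28,12=12×71823166587281982600+123519417123830092365=985397416171213883565; T_28,13=13×29206898819153109600+71823166587281982600=451512851236272407400
r29: T_29,10=10×1538533978374777852325+1006698291338432496375=16392038075086211019625; T_29,11=11×1501910658871554621690+1538533978374777852325=18059551225961878690915; T_29,12=12×985397416171213883565+1501910658871554621690=13326679652926121224470; T_29,13=13×451512851236272407400+985397416171213883565=6855064482242755179765
Read S(29,10) = 16392038075086211019625, S(29,11) = 18059551225961878690915, S(29,12) = 13326679652926121224470, S(29,13) = 6855064482242755179765.

16392038075086211019625, 18059551225961878690915, 13326679652926121224470, 6855064482242755179765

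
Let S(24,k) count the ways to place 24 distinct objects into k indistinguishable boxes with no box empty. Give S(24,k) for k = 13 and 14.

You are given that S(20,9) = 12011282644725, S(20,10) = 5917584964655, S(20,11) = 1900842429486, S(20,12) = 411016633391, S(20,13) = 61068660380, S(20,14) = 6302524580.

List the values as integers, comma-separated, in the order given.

[21] T[21,10]:10*5917584964655+12011282644725=71187132291275 · T[21,11]:11*1900842429486+5917584964655=26826851689001 · T[21,12]:12*411016633391+1900842429486=6833042030178 · T[21,13]:13*61068660380+411016633391=1204909218331 · T[21,14]:14*6302524580+61068660380=149304004500
[22] T[22,11]:11*26826851689001+71187132291275=366282500870286 · T[22,12]:12*6833042030178+26826851689001=108823356051137 · T[22,13]:13*1204909218331+6833042030178=22496861868481 · T[22,14]:14*149304004500+1204909218331=3295165281331
[23] T[23,12]:12*108823356051137+366282500870286=1672162773483930 · T[23,13]:13*22496861868481+108823356051137=401282560341390 · T[23,14]:14*3295165281331+22496861868481=68629175807115
[24] T[24,13]:13*401282560341390+1672162773483930=6888836057922000 · T[24,14]:14*68629175807115+401282560341390=1362091021641000
Read S(24,13) = 6888836057922000, S(24,14) = 1362091021641000.

6888836057922000, 1362091021641000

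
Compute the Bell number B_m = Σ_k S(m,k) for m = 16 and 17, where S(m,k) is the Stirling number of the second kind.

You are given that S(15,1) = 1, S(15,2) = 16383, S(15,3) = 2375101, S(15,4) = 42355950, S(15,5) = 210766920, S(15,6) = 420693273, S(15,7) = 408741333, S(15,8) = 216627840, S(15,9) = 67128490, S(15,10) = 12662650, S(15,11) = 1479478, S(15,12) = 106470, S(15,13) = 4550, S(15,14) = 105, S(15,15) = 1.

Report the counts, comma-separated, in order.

row 16: T[16][1]=1·1+0=1  T[16][2]=2·16383+1=32767  T[16][3]=3·2375101+16383=7141686  T[16][4]=4·42355950+2375101=171798901  T[16][5]=5·210766920+42355950=1096190550  T[16][6]=6·420693273+210766920=2734926558  T[16][7]=7·408741333+420693273=3281882604  T[16][8]=8·216627840+408741333=2141764053  T[16][9]=9·67128490+216627840=820784250  T[16][10]=10·12662650+67128490=193754990  T[16][11]=11·1479478+12662650=28936908  T[16][12]=12·106470+1479478=2757118  T[16][13]=13·4550+106470=165620  T[16][14]=14·105+4550=6020  T[16][15]=15·1+105=120  T[16][16]=16·0+1=1
row 17: T[17][1]=1·1+0=1  T[17][2]=2·32767+1=65535  T[17][3]=3·7141686+32767=21457825  T[17][4]=4·171798901+7141686=694337290  T[17][5]=5·1096190550+171798901=5652751651  T[17][6]=6·2734926558+1096190550=17505749898  T[17][7]=7·3281882604+2734926558=25708104786  T[17][8]=8·2141764053+3281882604=20415995028  T[17][9]=9·820784250+2141764053=9528822303  T[17][10]=10·193754990+820784250=2758334150  T[17][11]=11·28936908+193754990=512060978  T[17][12]=12·2757118+28936908=62022324  T[17][13]=13·165620+2757118=4910178  T[17][14]=14·6020+165620=249900  T[17][15]=15·120+6020=7820  T[17][16]=16·1+120=136  T[17][17]=17·0+1=1
B_16 = ΣS(16,k) = 1+32767+7141686+171798901+1096190550+2734926558+3281882604+2141764053+820784250+193754990+28936908+2757118+165620+6020+120+1 = 10480142147
B_17 = ΣS(17,k) = 1+65535+21457825+694337290+5652751651+17505749898+25708104786+20415995028+9528822303+2758334150+512060978+62022324+4910178+249900+7820+136+1 = 82864869804

10480142147, 82864869804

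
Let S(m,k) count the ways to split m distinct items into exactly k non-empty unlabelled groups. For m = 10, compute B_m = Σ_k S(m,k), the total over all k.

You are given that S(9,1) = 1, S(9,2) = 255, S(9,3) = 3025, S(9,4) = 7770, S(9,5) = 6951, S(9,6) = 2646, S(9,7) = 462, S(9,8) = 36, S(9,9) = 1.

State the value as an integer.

115975

[10] T[10,1]:1*1+0=1 · T[10,2]:2*255+1=511 · T[10,3]:3*3025+255=9330 · T[10,4]:4*7770+3025=34105 · T[10,5]:5*6951+7770=42525 · T[10,6]:6*2646+6951=22827 · T[10,7]:7*462+2646=5880 · T[10,8]:8*36+462=750 · T[10,9]:9*1+36=45 · T[10,10]:10*0+1=1
B_10 = ΣS(10,k) = 1+511+9330+34105+42525+22827+5880+750+45+1 = 115975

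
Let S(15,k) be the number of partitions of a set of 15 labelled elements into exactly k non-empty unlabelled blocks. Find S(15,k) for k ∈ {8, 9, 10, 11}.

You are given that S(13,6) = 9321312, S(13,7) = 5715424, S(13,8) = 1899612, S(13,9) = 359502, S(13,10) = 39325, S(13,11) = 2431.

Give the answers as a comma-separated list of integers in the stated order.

@14  (14,7):5715424·7+9321312→49329280, (14,8):1899612·8+5715424→20912320, (14,9):359502·9+1899612→5135130, (14,10):39325·10+359502→752752, (14,11):2431·11+39325→66066
@15  (15,8):20912320·8+49329280→216627840, (15,9):5135130·9+20912320→67128490, (15,10):752752·10+5135130→12662650, (15,11):66066·11+752752→1479478
Read S(15,8) = 216627840, S(15,9) = 67128490, S(15,10) = 12662650, S(15,11) = 1479478.

216627840, 67128490, 12662650, 1479478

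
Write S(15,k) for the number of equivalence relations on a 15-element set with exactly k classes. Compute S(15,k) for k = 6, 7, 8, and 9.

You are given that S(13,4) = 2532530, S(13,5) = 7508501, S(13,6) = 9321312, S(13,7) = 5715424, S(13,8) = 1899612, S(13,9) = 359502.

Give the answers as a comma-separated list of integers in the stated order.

420693273, 408741333, 216627840, 67128490

i=14: T(14,5)=2532530+5·7508501=40075035 | T(14,6)=7508501+6·9321312=63436373 | T(14,7)=9321312+7·5715424=49329280 | T(14,8)=5715424+8·1899612=20912320 | T(14,9)=1899612+9·359502=5135130
i=15: T(15,6)=40075035+6·63436373=420693273 | T(15,7)=63436373+7·49329280=408741333 | T(15,8)=49329280+8·20912320=216627840 | T(15,9)=20912320+9·5135130=67128490
Read S(15,6) = 420693273, S(15,7) = 408741333, S(15,8) = 216627840, S(15,9) = 67128490.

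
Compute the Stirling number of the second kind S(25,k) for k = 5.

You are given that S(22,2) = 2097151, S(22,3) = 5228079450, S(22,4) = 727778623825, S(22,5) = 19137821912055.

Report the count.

r23: T_23,3=3×5228079450+2097151=15686335501; T_23,4=4×727778623825+5228079450=2916342574750; T_23,5=5×19137821912055+727778623825=96416888184100
r24: T_24,4=4×2916342574750+15686335501=11681056634501; T_24,5=5×96416888184100+2916342574750=485000783495250
r25: T_25,5=5×485000783495250+11681056634501=2436684974110751
Read S(25,5) = 2436684974110751.

2436684974110751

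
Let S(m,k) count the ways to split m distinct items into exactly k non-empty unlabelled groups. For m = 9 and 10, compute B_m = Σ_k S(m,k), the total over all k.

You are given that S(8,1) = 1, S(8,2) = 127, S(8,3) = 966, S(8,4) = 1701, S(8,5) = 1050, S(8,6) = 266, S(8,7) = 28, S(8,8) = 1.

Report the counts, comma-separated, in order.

row 9: T[9][1]=1·1+0=1  T[9][2]=2·127+1=255  T[9][3]=3·966+127=3025  T[9][4]=4·1701+966=7770  T[9][5]=5·1050+1701=6951  T[9][6]=6·266+1050=2646  T[9][7]=7·28+266=462  T[9][8]=8·1+28=36  T[9][9]=9·0+1=1
row 10: T[10][1]=1·1+0=1  T[10][2]=2·255+1=511  T[10][3]=3·3025+255=9330  T[10][4]=4·7770+3025=34105  T[10][5]=5·6951+7770=42525  T[10][6]=6·2646+6951=22827  T[10][7]=7·462+2646=5880  T[10][8]=8·36+462=750  T[10][9]=9·1+36=45  T[10][10]=10·0+1=1
B_9 = ΣS(9,k) = 1+255+3025+7770+6951+2646+462+36+1 = 21147
B_10 = ΣS(10,k) = 1+511+9330+34105+42525+22827+5880+750+45+1 = 115975

21147, 115975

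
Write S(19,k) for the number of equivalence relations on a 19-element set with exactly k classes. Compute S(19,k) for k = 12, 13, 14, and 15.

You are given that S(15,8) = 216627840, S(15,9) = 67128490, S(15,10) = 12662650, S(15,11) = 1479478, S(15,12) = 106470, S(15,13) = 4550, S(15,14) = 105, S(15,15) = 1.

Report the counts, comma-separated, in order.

23466951300, 2892439160, 243577530, 13916778

i=16: T(16,9)=216627840+9·67128490=820784250 | T(16,10)=67128490+10·12662650=193754990 | T(16,11)=12662650+11·1479478=28936908 | T(16,12)=1479478+12·106470=2757118 | T(16,13)=106470+13·4550=165620 | T(16,14)=4550+14·105=6020 | T(16,15)=105+15·1=120
i=17: T(17,10)=820784250+10·193754990=2758334150 | T(17,11)=193754990+11·28936908=512060978 | T(17,12)=28936908+12·2757118=62022324 | T(17,13)=2757118+13·165620=4910178 | T(17,14)=165620+14·6020=249900 | T(17,15)=6020+15·120=7820
i=18: T(18,11)=2758334150+11·512060978=8391004908 | T(18,12)=512060978+12·62022324=1256328866 | T(18,13)=62022324+13·4910178=125854638 | T(18,14)=4910178+14·249900=8408778 | T(18,15)=249900+15·7820=367200
i=19: T(19,12)=8391004908+12·1256328866=23466951300 | T(19,13)=1256328866+13·125854638=2892439160 | T(19,14)=125854638+14·8408778=243577530 | T(19,15)=8408778+15·367200=13916778
Read S(19,12) = 23466951300, S(19,13) = 2892439160, S(19,14) = 243577530, S(19,15) = 13916778.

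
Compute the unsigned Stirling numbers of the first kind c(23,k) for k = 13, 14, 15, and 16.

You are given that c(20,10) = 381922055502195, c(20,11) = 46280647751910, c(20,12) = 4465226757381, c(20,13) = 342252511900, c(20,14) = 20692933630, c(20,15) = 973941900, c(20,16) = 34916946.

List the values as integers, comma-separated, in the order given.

12363045847086207, 971250460939913, 62382416421941, 3256091103430

i=21: T(21,11)=381922055502195+20·46280647751910=1307535010540395 | T(21,12)=46280647751910+20·4465226757381=135585182899530 | T(21,13)=4465226757381+20·342252511900=11310276995381 | T(21,14)=342252511900+20·20692933630=756111184500 | T(21,15)=20692933630+20·973941900=40171771630 | T(21,16)=973941900+20·34916946=1672280820
i=22: T(22,12)=1307535010540395+21·135585182899530=4154823851430525 | T(22,13)=135585182899530+21·11310276995381=373100999802531 | T(22,14)=11310276995381+21·756111184500=27188611869881 | T(22,15)=756111184500+21·40171771630=1599718388730 | T(22,16)=40171771630+21·1672280820=75289668850
i=23: T(23,13)=4154823851430525+22·373100999802531=12363045847086207 | T(23,14)=373100999802531+22·27188611869881=971250460939913 | T(23,15)=27188611869881+22·1599718388730=62382416421941 | T(23,16)=1599718388730+22·75289668850=3256091103430
Read c(23,13) = 12363045847086207, c(23,14) = 971250460939913, c(23,15) = 62382416421941, c(23,16) = 3256091103430.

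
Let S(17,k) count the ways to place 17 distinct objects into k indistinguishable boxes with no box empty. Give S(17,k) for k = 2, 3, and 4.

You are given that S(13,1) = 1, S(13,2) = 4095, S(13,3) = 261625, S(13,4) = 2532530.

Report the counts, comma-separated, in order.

row 14: T[14][1]=1·1+0=1  T[14][2]=2·4095+1=8191  T[14][3]=3·261625+4095=788970  T[14][4]=4·2532530+261625=10391745
row 15: T[15][1]=1·1+0=1  T[15][2]=2·8191+1=16383  T[15][3]=3·788970+8191=2375101  T[15][4]=4·10391745+788970=42355950
row 16: T[16][1]=1·1+0=1  T[16][2]=2·16383+1=32767  T[16][3]=3·2375101+16383=7141686  T[16][4]=4·42355950+2375101=171798901
row 17: T[17][2]=2·32767+1=65535  T[17][3]=3·7141686+32767=21457825  T[17][4]=4·171798901+7141686=694337290
Read S(17,2) = 65535, S(17,3) = 21457825, S(17,4) = 694337290.

65535, 21457825, 694337290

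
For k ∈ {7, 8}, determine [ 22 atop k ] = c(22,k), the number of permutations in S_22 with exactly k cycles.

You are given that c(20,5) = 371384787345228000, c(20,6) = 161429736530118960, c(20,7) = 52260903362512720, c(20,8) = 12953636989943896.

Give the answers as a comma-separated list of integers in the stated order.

28939583397335447760, 7744654310169576800

row 21: T[21][6]=20·161429736530118960+371384787345228000=3599979517947607200  T[21][7]=20·52260903362512720+161429736530118960=1206647803780373360  T[21][8]=20·12953636989943896+52260903362512720=311333643161390640
row 22: T[22][7]=21·1206647803780373360+3599979517947607200=28939583397335447760  T[22][8]=21·311333643161390640+1206647803780373360=7744654310169576800
Read c(22,7) = 28939583397335447760, c(22,8) = 7744654310169576800.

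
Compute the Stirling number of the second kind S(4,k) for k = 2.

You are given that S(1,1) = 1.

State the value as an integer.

i=2: T(2,1)=0+1·1=1 | T(2,2)=1+2·0=1
i=3: T(3,1)=0+1·1=1 | T(3,2)=1+2·1=3
i=4: T(4,2)=1+2·3=7
Read S(4,2) = 7.

7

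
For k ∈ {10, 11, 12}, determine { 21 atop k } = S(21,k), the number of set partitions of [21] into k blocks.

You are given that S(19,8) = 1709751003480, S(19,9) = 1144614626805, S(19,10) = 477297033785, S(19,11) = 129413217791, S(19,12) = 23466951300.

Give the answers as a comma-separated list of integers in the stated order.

71187132291275, 26826851689001, 6833042030178

[20] T[20,9]:9*1144614626805+1709751003480=12011282644725 · T[20,10]:10*477297033785+1144614626805=5917584964655 · T[20,11]:11*129413217791+477297033785=1900842429486 · T[20,12]:12*23466951300+129413217791=411016633391
[21] T[21,10]:10*5917584964655+12011282644725=71187132291275 · T[21,11]:11*1900842429486+5917584964655=26826851689001 · T[21,12]:12*411016633391+1900842429486=6833042030178
Read S(21,10) = 71187132291275, S(21,11) = 26826851689001, S(21,12) = 6833042030178.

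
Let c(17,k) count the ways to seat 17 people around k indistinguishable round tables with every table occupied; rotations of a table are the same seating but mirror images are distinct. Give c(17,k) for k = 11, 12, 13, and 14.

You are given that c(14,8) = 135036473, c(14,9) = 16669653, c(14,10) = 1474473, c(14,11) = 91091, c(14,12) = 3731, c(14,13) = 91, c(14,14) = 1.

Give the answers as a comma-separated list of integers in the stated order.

@15  (15,9):16669653·14+135036473→368411615, (15,10):1474473·14+16669653→37312275, (15,11):91091·14+1474473→2749747, (15,12):3731·14+91091→143325, (15,13):91·14+3731→5005, (15,14):1·14+91→105
@16  (16,10):37312275·15+368411615→928095740, (16,11):2749747·15+37312275→78558480, (16,12):143325·15+2749747→4899622, (16,13):5005·15+143325→218400, (16,14):105·15+5005→6580
@17  (17,11):78558480·16+928095740→2185031420, (17,12):4899622·16+78558480→156952432, (17,13):218400·16+4899622→8394022, (17,14):6580·16+218400→323680
Read c(17,11) = 2185031420, c(17,12) = 156952432, c(17,13) = 8394022, c(17,14) = 323680.

2185031420, 156952432, 8394022, 323680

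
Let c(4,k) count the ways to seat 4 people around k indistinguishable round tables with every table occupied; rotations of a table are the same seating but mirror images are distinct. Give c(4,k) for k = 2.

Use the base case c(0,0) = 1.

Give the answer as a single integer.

11

i=1: T(1,1)=1+0·0=1
i=2: T(2,1)=0+1·1=1 | T(2,2)=1+1·0=1
i=3: T(3,1)=0+2·1=2 | T(3,2)=1+2·1=3
i=4: T(4,2)=2+3·3=11
Read c(4,2) = 11.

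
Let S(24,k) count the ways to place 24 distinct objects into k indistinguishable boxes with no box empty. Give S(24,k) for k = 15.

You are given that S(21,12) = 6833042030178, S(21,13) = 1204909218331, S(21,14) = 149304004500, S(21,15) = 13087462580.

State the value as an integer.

195820242247080

@22  (22,13):1204909218331·13+6833042030178→22496861868481, (22,14):149304004500·14+1204909218331→3295165281331, (22,15):13087462580·15+149304004500→345615943200
@23  (23,14):3295165281331·14+22496861868481→68629175807115, (23,15):345615943200·15+3295165281331→8479404429331
@24  (24,15):8479404429331·15+68629175807115→195820242247080
Read S(24,15) = 195820242247080.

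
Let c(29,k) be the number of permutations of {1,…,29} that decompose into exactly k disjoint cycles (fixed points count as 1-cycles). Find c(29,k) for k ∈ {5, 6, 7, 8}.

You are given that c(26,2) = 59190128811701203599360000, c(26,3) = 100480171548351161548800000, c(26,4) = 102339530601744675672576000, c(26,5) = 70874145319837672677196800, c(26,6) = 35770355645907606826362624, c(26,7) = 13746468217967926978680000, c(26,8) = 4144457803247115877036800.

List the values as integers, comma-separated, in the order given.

1625014498326371300452283596800, 866422974395414742142363398144, 354237722035840197377888292864, 114481515057741551880042390144

row 27: T[27][3]=26·100480171548351161548800000+59190128811701203599360000=2671674589068831403868160000  T[27][4]=26·102339530601744675672576000+100480171548351161548800000=2761307967193712729035776000  T[27][5]=26·70874145319837672677196800+102339530601744675672576000=1945067308917524165279692800  T[27][6]=26·35770355645907606826362624+70874145319837672677196800=1000903392113435450162625024  T[27][7]=26·13746468217967926978680000+35770355645907606826362624=393178529313073708272042624  T[27][8]=26·4144457803247115877036800+13746468217967926978680000=121502371102392939781636800
row 28: T[28][4]=27·2761307967193712729035776000+2671674589068831403868160000=77226989703299075087834112000  T[28][5]=27·1945067308917524165279692800+2761307967193712729035776000=55278125307966865191587481600  T[28][6]=27·1000903392113435450162625024+1945067308917524165279692800=28969458895980281319670568448  T[28][7]=27·393178529313073708272042624+1000903392113435450162625024=11616723683566425573507775872  T[28][8]=27·121502371102392939781636800+393178529313073708272042624=3673742549077683082376236224
row 29: T[29][5]=28·55278125307966865191587481600+77226989703299075087834112000=1625014498326371300452283596800  T[29][6]=28·28969458895980281319670568448+55278125307966865191587481600=866422974395414742142363398144  T[29][7]=28·11616723683566425573507775872+28969458895980281319670568448=354237722035840197377888292864  T[29][8]=28·3673742549077683082376236224+11616723683566425573507775872=114481515057741551880042390144
Read c(29,5) = 1625014498326371300452283596800, c(29,6) = 866422974395414742142363398144, c(29,7) = 354237722035840197377888292864, c(29,8) = 114481515057741551880042390144.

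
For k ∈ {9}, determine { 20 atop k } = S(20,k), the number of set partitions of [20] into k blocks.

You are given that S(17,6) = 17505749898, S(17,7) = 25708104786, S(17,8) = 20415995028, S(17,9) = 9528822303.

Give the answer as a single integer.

12011282644725

@18  (18,7):25708104786·7+17505749898→197462483400, (18,8):20415995028·8+25708104786→189036065010, (18,9):9528822303·9+20415995028→106175395755
@19  (19,8):189036065010·8+197462483400→1709751003480, (19,9):106175395755·9+189036065010→1144614626805
@20  (20,9):1144614626805·9+1709751003480→12011282644725
Read S(20,9) = 12011282644725.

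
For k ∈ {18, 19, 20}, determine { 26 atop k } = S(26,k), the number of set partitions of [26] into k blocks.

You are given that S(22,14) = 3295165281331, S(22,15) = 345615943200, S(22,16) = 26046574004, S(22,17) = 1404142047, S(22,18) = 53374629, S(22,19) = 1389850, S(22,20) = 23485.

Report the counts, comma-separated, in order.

@23  (23,15):345615943200·15+3295165281331→8479404429331, (23,16):26046574004·16+345615943200→762361127264, (23,17):1404142047·17+26046574004→49916988803, (23,18):53374629·18+1404142047→2364885369, (23,19):1389850·19+53374629→79781779, (23,20):23485·20+1389850→1859550
@24  (24,16):762361127264·16+8479404429331→20677182465555, (24,17):49916988803·17+762361127264→1610949936915, (24,18):2364885369·18+49916988803→92484925445, (24,19):79781779·19+2364885369→3880739170, (24,20):1859550·20+79781779→116972779
@25  (25,17):1610949936915·17+20677182465555→48063331393110, (25,18):92484925445·18+1610949936915→3275678594925, (25,19):3880739170·19+92484925445→166218969675, (25,20):116972779·20+3880739170→6220194750
@26  (26,18):3275678594925·18+48063331393110→107025546101760, (26,19):166218969675·19+3275678594925→6433839018750, (26,20):6220194750·20+166218969675→290622864675
Read S(26,18) = 107025546101760, S(26,19) = 6433839018750, S(26,20) = 290622864675.

107025546101760, 6433839018750, 290622864675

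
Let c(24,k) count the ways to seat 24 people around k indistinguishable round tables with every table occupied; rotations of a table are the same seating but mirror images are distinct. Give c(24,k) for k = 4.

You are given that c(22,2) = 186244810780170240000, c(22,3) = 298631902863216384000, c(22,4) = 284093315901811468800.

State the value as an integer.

@23  (23,3):298631902863216384000·22+186244810780170240000→6756146673770930688000, (23,4):284093315901811468800·22+298631902863216384000→6548684852703068697600
@24  (24,4):6548684852703068697600·23+6756146673770930688000→157375898285941510732800
Read c(24,4) = 157375898285941510732800.

157375898285941510732800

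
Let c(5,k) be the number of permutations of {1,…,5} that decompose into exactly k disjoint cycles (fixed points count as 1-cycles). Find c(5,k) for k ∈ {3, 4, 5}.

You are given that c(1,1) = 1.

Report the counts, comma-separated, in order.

35, 10, 1

@2  (2,1):1·1+0→1, (2,2):0·1+1→1
@3  (3,1):1·2+0→2, (3,2):1·2+1→3, (3,3):0·2+1→1
@4  (4,2):3·3+2→11, (4,3):1·3+3→6, (4,4):0·3+1→1
@5  (5,3):6·4+11→35, (5,4):1·4+6→10, (5,5):0·4+1→1
Read c(5,3) = 35, c(5,4) = 10, c(5,5) = 1.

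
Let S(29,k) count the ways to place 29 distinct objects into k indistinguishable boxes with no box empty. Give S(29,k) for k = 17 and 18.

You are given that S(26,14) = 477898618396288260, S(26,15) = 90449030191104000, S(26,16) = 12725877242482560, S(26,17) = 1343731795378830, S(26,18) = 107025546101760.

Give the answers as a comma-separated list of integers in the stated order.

21818248085373723570, 2598531274376323650

i=27: T(27,15)=477898618396288260+15·90449030191104000=1834634071262848260 | T(27,16)=90449030191104000+16·12725877242482560=294063066070824960 | T(27,17)=12725877242482560+17·1343731795378830=35569317763922670 | T(27,18)=1343731795378830+18·107025546101760=3270191625210510
i=28: T(28,16)=1834634071262848260+16·294063066070824960=6539643128396047620 | T(28,17)=294063066070824960+17·35569317763922670=898741468057510350 | T(28,18)=35569317763922670+18·3270191625210510=94432767017711850
i=29: T(29,17)=6539643128396047620+17·898741468057510350=21818248085373723570 | T(29,18)=898741468057510350+18·94432767017711850=2598531274376323650
Read S(29,17) = 21818248085373723570, S(29,18) = 2598531274376323650.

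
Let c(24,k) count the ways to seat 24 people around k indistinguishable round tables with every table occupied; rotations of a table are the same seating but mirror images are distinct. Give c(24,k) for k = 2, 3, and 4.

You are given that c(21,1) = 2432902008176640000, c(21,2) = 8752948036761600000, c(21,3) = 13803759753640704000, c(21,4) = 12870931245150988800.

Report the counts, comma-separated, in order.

96538966652493066240000, 159539850276066860544000, 157375898285941510732800

row 22: T[22][1]=21·2432902008176640000+0=51090942171709440000  T[22][2]=21·8752948036761600000+2432902008176640000=186244810780170240000  T[22][3]=21·13803759753640704000+8752948036761600000=298631902863216384000  T[22][4]=21·12870931245150988800+13803759753640704000=284093315901811468800
row 23: T[23][1]=22·51090942171709440000+0=1124000727777607680000  T[23][2]=22·186244810780170240000+51090942171709440000=4148476779335454720000  T[23][3]=22·298631902863216384000+186244810780170240000=6756146673770930688000  T[23][4]=22·284093315901811468800+298631902863216384000=6548684852703068697600
row 24: T[24][2]=23·4148476779335454720000+1124000727777607680000=96538966652493066240000  T[24][3]=23·6756146673770930688000+4148476779335454720000=159539850276066860544000  T[24][4]=23·6548684852703068697600+6756146673770930688000=157375898285941510732800
Read c(24,2) = 96538966652493066240000, c(24,3) = 159539850276066860544000, c(24,4) = 157375898285941510732800.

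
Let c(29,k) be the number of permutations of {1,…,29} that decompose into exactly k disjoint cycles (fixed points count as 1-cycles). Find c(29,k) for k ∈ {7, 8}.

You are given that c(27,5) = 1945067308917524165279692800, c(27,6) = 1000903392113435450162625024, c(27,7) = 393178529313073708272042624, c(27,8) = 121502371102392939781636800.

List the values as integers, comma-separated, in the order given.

row 28: T[28][6]=27·1000903392113435450162625024+1945067308917524165279692800=28969458895980281319670568448  T[28][7]=27·393178529313073708272042624+1000903392113435450162625024=11616723683566425573507775872  T[28][8]=27·121502371102392939781636800+393178529313073708272042624=3673742549077683082376236224
row 29: T[29][7]=28·11616723683566425573507775872+28969458895980281319670568448=354237722035840197377888292864  T[29][8]=28·3673742549077683082376236224+11616723683566425573507775872=114481515057741551880042390144
Read c(29,7) = 354237722035840197377888292864, c(29,8) = 114481515057741551880042390144.

354237722035840197377888292864, 114481515057741551880042390144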